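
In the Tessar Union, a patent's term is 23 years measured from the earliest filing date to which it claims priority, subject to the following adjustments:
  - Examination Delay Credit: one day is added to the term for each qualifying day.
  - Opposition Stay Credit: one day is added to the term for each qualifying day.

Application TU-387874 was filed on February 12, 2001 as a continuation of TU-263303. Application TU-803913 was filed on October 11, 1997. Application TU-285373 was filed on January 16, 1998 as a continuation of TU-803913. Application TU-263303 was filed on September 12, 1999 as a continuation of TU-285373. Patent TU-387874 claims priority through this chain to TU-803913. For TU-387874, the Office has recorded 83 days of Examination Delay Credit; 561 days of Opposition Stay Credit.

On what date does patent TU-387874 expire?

2022-07-17

Earliest priority filing: 11 October 1997.
Base term: 11 October 1997 + 23 years → 11 October 2020.
Examination Delay Credit: +83 days → 2 January 2021.
Opposition Stay Credit: +561 days → 17 July 2022.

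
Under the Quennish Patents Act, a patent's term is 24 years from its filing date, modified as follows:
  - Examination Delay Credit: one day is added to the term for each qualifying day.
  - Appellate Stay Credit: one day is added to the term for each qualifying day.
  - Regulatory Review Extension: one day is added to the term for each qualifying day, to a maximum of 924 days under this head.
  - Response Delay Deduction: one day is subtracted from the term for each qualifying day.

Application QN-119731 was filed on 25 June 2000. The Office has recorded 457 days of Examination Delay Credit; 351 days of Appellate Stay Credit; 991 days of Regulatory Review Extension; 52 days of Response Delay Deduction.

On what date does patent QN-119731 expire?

January 30, 2029

Base term: filing date + 24 years → 25 June 2024.
Examination Delay Credit: +457 days → 25 September 2025.
Appellate Stay Credit: +351 days → 11 September 2026.
Regulatory Review Extension: 991 days claimed exceeds the 924-day cap, so +924 days → 23 March 2029.
Response Delay Deduction: −52 days → 30 January 2029.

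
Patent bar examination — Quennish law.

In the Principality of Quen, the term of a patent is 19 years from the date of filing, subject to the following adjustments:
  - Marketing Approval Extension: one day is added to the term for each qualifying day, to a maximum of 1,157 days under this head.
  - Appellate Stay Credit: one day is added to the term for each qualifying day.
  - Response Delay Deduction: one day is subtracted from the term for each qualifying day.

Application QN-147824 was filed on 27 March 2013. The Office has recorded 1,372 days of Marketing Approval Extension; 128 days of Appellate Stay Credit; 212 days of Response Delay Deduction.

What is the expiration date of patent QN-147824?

March 5, 2035

Base term: filing date + 19 years → 27 March 2032.
Marketing Approval Extension: 1372 days claimed exceeds the 1157-day cap, so +1157 days → 28 May 2035.
Appellate Stay Credit: +128 days → 3 October 2035.
Response Delay Deduction: −212 days → 5 March 2035.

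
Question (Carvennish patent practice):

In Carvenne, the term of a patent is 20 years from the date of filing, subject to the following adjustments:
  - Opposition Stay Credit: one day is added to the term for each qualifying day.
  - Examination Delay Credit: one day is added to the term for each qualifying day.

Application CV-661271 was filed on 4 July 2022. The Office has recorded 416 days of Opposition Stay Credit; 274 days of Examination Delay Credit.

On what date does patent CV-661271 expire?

2044-05-24

Base term: filing date + 20 years → 4 July 2042.
Opposition Stay Credit: +416 days → 24 August 2043.
Examination Delay Credit: +274 days → 24 May 2044.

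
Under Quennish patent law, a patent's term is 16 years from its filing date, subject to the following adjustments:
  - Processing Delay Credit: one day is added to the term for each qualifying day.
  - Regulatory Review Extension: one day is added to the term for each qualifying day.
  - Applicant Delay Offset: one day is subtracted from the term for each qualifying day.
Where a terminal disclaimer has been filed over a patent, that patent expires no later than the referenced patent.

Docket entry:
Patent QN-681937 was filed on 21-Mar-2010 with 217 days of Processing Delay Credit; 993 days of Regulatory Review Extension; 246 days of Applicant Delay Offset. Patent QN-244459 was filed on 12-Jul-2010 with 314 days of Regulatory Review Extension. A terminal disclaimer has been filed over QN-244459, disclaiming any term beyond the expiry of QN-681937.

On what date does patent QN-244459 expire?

Natural term of QN-244459:
  Base: filing + 16 years → 12 July 2026.
  Regulatory Review Extension: +314 days → 22 May 2027.
Expiry of referenced patent QN-681937:
  Base: filing + 16 years → 21 March 2026.
  Processing Delay Credit: +217 days → 24 October 2026.
  Regulatory Review Extension: +993 days → 13 July 2029.
  Applicant Delay Offset: −246 days → 9 November 2028.
Terminal disclaimer: QN-244459 expires on the earlier of 22 May 2027 and 9 November 2028.

2027-05-22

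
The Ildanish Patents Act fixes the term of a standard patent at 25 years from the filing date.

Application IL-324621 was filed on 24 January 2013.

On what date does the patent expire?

Filing date + 25 years → 24 January 2038.

January 24, 2038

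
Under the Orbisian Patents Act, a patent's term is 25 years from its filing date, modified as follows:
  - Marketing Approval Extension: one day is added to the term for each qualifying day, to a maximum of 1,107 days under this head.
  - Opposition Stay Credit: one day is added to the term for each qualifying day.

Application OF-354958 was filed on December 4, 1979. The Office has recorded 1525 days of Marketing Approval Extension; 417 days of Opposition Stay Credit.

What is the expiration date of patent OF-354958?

February 5, 2009

Base term: filing date + 25 years → 4 December 2004.
Marketing Approval Extension: 1525 days claimed exceeds the 1107-day cap, so +1107 days → 16 December 2007.
Opposition Stay Credit: +417 days → 5 February 2009.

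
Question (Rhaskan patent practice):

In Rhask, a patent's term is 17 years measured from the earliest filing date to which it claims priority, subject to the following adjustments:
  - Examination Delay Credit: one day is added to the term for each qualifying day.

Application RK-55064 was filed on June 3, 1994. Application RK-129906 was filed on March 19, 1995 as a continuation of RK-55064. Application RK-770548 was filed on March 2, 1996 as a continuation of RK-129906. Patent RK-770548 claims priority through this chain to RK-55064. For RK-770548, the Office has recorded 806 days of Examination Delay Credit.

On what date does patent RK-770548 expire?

August 17, 2013

Earliest priority filing: 3 June 1994.
Base term: 3 June 1994 + 17 years → 3 June 2011.
Examination Delay Credit: +806 days → 17 August 2013.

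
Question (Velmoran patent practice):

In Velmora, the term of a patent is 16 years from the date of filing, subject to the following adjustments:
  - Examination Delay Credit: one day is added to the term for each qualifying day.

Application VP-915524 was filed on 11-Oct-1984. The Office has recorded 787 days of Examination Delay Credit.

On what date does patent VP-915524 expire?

2002-12-07

Base term: filing date + 16 years → 11 October 2000.
Examination Delay Credit: +787 days → 7 December 2002.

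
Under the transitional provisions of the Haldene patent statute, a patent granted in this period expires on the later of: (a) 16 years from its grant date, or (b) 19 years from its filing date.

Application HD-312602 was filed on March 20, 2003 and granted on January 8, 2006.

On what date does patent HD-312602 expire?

(a) grant + 16 years → 8 January 2022.
(b) filing + 19 years → 20 March 2022.
Later of the two: 20 March 2022.

2022-03-20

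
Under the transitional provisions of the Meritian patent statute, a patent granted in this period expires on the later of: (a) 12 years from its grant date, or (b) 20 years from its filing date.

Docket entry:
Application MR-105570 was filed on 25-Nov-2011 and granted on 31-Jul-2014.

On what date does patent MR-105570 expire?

(a) grant + 12 years → 31 July 2026.
(b) filing + 20 years → 25 November 2031.
Later of the two: 25 November 2031.

2031-11-25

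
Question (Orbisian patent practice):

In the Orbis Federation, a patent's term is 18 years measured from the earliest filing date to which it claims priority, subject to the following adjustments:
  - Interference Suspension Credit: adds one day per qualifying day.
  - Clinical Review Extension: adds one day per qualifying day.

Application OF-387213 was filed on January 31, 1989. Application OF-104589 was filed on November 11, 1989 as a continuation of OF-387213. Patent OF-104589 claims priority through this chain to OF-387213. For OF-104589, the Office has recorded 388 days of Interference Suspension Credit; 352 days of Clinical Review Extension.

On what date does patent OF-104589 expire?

Earliest priority filing: 31 January 1989.
Base term: 31 January 1989 + 18 years → 31 January 2007.
Interference Suspension Credit: +388 days → 23 February 2008.
Clinical Review Extension: +352 days → 9 February 2009.

February 9, 2009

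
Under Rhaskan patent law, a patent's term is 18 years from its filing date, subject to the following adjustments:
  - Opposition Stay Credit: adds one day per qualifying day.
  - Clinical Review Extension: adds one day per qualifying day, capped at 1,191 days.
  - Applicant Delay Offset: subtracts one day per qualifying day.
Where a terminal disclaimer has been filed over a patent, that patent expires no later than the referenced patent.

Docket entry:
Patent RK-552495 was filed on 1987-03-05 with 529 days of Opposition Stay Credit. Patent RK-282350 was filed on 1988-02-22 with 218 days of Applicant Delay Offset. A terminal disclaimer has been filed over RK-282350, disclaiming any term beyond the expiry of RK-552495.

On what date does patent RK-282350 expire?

Natural term of RK-282350:
  Base: filing + 18 years → 22 February 2006.
  Applicant Delay Offset: −218 days → 19 July 2005.
Expiry of referenced patent RK-552495:
  Base: filing + 18 years → 5 March 2005.
  Opposition Stay Credit: +529 days → 16 August 2006.
Terminal disclaimer: RK-282350 expires on the earlier of 19 July 2005 and 16 August 2006.

July 19, 2005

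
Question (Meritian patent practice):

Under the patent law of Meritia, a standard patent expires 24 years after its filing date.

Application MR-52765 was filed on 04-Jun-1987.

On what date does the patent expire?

June 4, 2011

Filing date + 24 years → 4 June 2011.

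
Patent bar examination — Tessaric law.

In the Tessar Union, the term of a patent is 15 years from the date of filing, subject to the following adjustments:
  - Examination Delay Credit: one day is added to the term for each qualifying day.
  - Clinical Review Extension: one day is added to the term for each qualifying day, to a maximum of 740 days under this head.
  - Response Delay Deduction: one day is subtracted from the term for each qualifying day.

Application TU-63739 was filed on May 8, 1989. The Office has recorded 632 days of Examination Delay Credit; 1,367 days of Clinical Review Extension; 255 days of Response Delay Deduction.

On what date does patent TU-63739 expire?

Base term: filing date + 15 years → 8 May 2004.
Examination Delay Credit: +632 days → 30 January 2006.
Clinical Review Extension: 1367 days claimed exceeds the 740-day cap, so +740 days → 9 February 2008.
Response Delay Deduction: −255 days → 30 May 2007.

May 30, 2007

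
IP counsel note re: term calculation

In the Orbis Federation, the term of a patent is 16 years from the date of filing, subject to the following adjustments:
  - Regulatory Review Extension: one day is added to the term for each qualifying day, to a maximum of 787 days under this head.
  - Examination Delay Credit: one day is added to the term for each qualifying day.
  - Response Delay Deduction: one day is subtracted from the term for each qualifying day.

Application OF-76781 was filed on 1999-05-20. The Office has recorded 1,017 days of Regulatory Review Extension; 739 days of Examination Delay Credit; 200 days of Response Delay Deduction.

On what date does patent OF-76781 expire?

Base term: filing date + 16 years → 20 May 2015.
Regulatory Review Extension: 1017 days claimed exceeds the 787-day cap, so +787 days → 15 July 2017.
Examination Delay Credit: +739 days → 24 July 2019.
Response Delay Deduction: −200 days → 5 January 2019.

2019-01-05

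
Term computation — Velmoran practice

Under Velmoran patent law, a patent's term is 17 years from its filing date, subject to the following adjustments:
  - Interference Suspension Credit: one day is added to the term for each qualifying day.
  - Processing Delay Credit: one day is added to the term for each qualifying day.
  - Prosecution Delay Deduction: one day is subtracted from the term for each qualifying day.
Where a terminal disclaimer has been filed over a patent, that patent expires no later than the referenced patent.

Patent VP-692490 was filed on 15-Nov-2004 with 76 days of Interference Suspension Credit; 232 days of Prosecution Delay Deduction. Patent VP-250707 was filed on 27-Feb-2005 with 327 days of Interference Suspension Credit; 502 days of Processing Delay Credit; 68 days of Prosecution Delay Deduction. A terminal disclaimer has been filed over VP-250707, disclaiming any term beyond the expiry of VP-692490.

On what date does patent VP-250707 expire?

Natural term of VP-250707:
  Base: filing + 17 years → 27 February 2022.
  Interference Suspension Credit: +327 days → 20 January 2023.
  Processing Delay Credit: +502 days → 5 June 2024.
  Prosecution Delay Deduction: −68 days → 29 March 2024.
Expiry of referenced patent VP-692490:
  Base: filing + 17 years → 15 November 2021.
  Interference Suspension Credit: +76 days → 30 January 2022.
  Prosecution Delay Deduction: −232 days → 12 June 2021.
Terminal disclaimer: VP-250707 expires on the earlier of 29 March 2024 and 12 June 2021.

2021-06-12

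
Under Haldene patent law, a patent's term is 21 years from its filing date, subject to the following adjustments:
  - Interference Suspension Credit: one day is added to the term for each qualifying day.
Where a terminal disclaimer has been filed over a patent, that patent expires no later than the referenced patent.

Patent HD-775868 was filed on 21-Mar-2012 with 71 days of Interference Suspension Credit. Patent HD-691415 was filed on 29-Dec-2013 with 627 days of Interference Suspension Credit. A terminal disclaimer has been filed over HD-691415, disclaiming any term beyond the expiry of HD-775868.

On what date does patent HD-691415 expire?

May 31, 2033

Natural term of HD-691415:
  Base: filing + 21 years → 29 December 2034.
  Interference Suspension Credit: +627 days → 16 September 2036.
Expiry of referenced patent HD-775868:
  Base: filing + 21 years → 21 March 2033.
  Interference Suspension Credit: +71 days → 31 May 2033.
Terminal disclaimer: HD-691415 expires on the earlier of 16 September 2036 and 31 May 2033.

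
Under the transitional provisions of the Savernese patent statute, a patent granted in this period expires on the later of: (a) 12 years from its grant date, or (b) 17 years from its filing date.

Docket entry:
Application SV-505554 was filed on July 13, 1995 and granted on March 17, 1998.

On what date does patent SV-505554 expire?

(a) grant + 12 years → 17 March 2010.
(b) filing + 17 years → 13 July 2012.
Later of the two: 13 July 2012.

2012-07-13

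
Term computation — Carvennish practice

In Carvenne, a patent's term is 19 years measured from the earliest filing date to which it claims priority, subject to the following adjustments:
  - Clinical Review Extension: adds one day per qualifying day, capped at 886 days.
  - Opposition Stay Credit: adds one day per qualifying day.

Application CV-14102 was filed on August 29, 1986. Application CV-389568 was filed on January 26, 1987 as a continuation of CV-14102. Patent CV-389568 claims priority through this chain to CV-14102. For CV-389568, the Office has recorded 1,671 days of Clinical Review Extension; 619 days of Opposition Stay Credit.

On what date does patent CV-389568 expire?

Earliest priority filing: 29 August 1986.
Base term: 29 August 1986 + 19 years → 29 August 2005.
Clinical Review Extension: 1671 days claimed exceeds the 886-day cap, so +886 days → 1 February 2008.
Opposition Stay Credit: +619 days → 12 October 2009.

October 12, 2009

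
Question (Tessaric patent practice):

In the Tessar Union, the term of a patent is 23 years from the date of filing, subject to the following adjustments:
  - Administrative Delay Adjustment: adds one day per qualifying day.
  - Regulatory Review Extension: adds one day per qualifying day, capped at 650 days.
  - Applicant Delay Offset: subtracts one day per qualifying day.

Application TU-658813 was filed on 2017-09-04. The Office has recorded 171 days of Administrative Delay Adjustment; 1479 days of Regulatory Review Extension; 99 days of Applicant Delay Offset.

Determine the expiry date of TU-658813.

August 27, 2042

Base term: filing date + 23 years → 4 September 2040.
Administrative Delay Adjustment: +171 days → 22 February 2041.
Regulatory Review Extension: 1479 days claimed exceeds the 650-day cap, so +650 days → 4 December 2042.
Applicant Delay Offset: −99 days → 27 August 2042.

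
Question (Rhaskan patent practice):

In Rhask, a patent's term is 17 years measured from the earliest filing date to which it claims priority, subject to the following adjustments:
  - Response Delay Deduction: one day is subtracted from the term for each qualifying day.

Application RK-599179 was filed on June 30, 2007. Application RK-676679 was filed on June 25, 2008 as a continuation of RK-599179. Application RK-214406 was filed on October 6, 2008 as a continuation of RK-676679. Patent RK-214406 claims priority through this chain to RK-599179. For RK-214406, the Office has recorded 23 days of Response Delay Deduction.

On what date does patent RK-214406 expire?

June 7, 2024

Earliest priority filing: 30 June 2007.
Base term: 30 June 2007 + 17 years → 30 June 2024.
Response Delay Deduction: −23 days → 7 June 2024.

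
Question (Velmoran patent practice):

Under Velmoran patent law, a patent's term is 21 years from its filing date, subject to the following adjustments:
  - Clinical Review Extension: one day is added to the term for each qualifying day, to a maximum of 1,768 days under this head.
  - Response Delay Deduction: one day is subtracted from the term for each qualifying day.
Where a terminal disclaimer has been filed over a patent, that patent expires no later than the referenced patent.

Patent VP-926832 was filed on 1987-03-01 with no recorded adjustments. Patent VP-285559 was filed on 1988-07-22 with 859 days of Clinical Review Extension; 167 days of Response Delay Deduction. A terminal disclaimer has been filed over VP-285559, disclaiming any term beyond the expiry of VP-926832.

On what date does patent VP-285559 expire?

Natural term of VP-285559:
  Base: filing + 21 years → 22 July 2009.
  Clinical Review Extension: 859 days (within the 1768-day cap) → +859 days → 28 November 2011.
  Response Delay Deduction: −167 days → 14 June 2011.
Expiry of referenced patent VP-926832:
  Base: filing + 21 years → 1 March 2008.
Terminal disclaimer: VP-285559 expires on the earlier of 14 June 2011 and 1 March 2008.

March 1, 2008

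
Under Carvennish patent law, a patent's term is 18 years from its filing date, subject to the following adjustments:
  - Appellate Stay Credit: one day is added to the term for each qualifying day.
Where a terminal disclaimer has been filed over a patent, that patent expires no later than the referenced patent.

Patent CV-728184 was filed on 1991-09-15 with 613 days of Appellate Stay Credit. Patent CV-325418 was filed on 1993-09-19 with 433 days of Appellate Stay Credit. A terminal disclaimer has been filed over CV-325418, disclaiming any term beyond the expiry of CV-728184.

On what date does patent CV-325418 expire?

May 21, 2011

Natural term of CV-325418:
  Base: filing + 18 years → 19 September 2011.
  Appellate Stay Credit: +433 days → 25 November 2012.
Expiry of referenced patent CV-728184:
  Base: filing + 18 years → 15 September 2009.
  Appellate Stay Credit: +613 days → 21 May 2011.
Terminal disclaimer: CV-325418 expires on the earlier of 25 November 2012 and 21 May 2011.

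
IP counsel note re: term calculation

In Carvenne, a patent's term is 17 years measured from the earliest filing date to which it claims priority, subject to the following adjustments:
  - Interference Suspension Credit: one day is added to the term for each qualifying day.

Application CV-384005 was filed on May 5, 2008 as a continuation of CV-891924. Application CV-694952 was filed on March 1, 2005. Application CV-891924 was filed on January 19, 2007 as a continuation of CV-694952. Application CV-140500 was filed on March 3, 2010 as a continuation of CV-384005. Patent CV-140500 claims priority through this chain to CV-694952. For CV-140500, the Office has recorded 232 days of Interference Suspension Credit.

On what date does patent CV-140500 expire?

2022-10-19

Earliest priority filing: 1 March 2005.
Base term: 1 March 2005 + 17 years → 1 March 2022.
Interference Suspension Credit: +232 days → 19 October 2022.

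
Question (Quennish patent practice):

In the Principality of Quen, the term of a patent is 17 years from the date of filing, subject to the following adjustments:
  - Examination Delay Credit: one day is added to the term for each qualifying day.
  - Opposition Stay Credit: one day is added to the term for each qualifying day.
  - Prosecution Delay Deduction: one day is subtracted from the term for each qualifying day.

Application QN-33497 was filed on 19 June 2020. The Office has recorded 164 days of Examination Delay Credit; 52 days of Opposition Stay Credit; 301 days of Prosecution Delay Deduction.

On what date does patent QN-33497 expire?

Base term: filing date + 17 years → 19 June 2037.
Examination Delay Credit: +164 days → 30 November 2037.
Opposition Stay Credit: +52 days → 21 January 2038.
Prosecution Delay Deduction: −301 days → 26 March 2037.

March 26, 2037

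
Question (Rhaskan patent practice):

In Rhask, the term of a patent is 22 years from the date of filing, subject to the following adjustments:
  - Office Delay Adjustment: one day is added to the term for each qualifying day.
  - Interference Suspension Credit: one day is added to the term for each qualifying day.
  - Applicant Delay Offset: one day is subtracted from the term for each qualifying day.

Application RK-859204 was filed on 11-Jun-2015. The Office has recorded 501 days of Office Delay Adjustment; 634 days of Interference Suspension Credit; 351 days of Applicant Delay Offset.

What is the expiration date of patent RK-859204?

August 4, 2039

Base term: filing date + 22 years → 11 June 2037.
Office Delay Adjustment: +501 days → 25 October 2038.
Interference Suspension Credit: +634 days → 20 July 2040.
Applicant Delay Offset: −351 days → 4 August 2039.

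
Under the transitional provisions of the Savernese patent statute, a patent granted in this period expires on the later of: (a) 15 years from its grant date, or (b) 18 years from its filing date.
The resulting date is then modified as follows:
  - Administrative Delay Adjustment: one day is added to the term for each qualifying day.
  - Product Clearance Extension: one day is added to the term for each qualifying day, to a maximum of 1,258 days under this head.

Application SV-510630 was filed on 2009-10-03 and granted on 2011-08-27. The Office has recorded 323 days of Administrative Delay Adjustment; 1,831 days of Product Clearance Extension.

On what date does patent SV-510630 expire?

2032-01-31

(a) grant + 15 years → 27 August 2026.
(b) filing + 18 years → 3 October 2027.
Later of the two: 3 October 2027.
Administrative Delay Adjustment: +323 days → 21 August 2028.
Product Clearance Extension: 1831 days claimed exceeds the 1258-day cap, so +1258 days → 31 January 2032.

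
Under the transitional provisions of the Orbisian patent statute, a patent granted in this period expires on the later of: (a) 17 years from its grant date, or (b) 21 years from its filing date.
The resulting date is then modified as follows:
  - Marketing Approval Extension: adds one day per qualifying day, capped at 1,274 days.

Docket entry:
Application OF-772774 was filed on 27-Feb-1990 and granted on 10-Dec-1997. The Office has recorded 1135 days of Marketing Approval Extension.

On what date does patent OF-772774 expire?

January 18, 2018

(a) grant + 17 years → 10 December 2014.
(b) filing + 21 years → 27 February 2011.
Later of the two: 10 December 2014.
Marketing Approval Extension: 1135 days (within the 1274-day cap) → +1135 days → 18 January 2018.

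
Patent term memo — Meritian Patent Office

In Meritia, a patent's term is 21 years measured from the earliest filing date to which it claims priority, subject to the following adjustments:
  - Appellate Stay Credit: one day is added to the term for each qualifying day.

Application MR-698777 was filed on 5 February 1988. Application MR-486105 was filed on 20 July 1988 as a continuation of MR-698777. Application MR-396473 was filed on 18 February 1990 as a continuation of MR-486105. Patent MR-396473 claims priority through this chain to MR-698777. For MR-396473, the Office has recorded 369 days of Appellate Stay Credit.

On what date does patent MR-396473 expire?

2010-02-09

Earliest priority filing: 5 February 1988.
Base term: 5 February 1988 + 21 years → 5 February 2009.
Appellate Stay Credit: +369 days → 9 February 2010.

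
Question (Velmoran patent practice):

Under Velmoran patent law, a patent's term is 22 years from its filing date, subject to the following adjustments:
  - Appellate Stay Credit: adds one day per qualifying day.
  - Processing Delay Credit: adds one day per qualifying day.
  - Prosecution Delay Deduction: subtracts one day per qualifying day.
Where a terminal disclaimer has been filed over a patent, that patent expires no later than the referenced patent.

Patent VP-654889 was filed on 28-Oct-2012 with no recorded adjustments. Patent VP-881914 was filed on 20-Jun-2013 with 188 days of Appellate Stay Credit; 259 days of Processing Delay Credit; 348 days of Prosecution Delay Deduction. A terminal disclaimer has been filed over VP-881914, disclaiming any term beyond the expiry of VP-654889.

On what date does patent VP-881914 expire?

October 28, 2034

Natural term of VP-881914:
  Base: filing + 22 years → 20 June 2035.
  Appellate Stay Credit: +188 days → 25 December 2035.
  Processing Delay Credit: +259 days → 9 September 2036.
  Prosecution Delay Deduction: −348 days → 27 September 2035.
Expiry of referenced patent VP-654889:
  Base: filing + 22 years → 28 October 2034.
Terminal disclaimer: VP-881914 expires on the earlier of 27 September 2035 and 28 October 2034.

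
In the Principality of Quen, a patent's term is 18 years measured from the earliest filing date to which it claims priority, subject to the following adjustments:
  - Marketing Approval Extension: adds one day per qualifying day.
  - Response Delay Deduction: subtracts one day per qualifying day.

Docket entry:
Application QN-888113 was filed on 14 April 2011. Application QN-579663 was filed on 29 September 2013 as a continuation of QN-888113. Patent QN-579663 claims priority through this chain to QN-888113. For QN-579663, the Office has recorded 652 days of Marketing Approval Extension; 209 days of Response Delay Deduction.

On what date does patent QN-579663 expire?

July 1, 2030

Earliest priority filing: 14 April 2011.
Base term: 14 April 2011 + 18 years → 14 April 2029.
Marketing Approval Extension: +652 days → 26 January 2031.
Response Delay Deduction: −209 days → 1 July 2030.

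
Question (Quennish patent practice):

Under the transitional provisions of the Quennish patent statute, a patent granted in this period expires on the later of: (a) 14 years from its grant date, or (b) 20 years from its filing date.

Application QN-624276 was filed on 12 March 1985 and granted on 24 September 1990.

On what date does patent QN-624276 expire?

March 12, 2005

(a) grant + 14 years → 24 September 2004.
(b) filing + 20 years → 12 March 2005.
Later of the two: 12 March 2005.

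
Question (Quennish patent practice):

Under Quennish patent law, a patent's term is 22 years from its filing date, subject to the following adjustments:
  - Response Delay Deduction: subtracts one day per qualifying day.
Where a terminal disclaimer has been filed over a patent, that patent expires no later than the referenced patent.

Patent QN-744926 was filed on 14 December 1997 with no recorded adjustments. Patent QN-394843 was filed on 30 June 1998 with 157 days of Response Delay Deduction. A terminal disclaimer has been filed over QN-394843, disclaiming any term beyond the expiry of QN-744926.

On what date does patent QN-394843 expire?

2019-12-14

Natural term of QN-394843:
  Base: filing + 22 years → 30 June 2020.
  Response Delay Deduction: −157 days → 25 January 2020.
Expiry of referenced patent QN-744926:
  Base: filing + 22 years → 14 December 2019.
Terminal disclaimer: QN-394843 expires on the earlier of 25 January 2020 and 14 December 2019.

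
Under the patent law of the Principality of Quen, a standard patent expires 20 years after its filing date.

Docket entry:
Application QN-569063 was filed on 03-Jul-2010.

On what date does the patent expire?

Filing date + 20 years → 3 July 2030.

2030-07-03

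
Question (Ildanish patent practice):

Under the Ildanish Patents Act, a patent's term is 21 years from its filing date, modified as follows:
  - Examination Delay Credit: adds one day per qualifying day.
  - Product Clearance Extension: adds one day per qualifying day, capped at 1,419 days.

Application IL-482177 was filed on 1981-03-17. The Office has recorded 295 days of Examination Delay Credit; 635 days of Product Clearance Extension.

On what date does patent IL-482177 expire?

2004-10-02

Base term: filing date + 21 years → 17 March 2002.
Examination Delay Credit: +295 days → 6 January 2003.
Product Clearance Extension: 635 days (within the 1419-day cap) → +635 days → 2 October 2004.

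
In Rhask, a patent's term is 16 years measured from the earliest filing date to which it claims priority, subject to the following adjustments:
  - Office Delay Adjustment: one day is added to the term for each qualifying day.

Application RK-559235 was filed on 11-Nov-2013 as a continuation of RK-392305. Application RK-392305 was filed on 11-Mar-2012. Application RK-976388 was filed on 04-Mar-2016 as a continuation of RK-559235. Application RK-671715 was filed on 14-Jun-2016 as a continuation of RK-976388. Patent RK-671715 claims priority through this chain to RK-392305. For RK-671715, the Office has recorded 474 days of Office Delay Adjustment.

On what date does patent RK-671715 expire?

Earliest priority filing: 11 March 2012.
Base term: 11 March 2012 + 16 years → 11 March 2028.
Office Delay Adjustment: +474 days → 28 June 2029.

2029-06-28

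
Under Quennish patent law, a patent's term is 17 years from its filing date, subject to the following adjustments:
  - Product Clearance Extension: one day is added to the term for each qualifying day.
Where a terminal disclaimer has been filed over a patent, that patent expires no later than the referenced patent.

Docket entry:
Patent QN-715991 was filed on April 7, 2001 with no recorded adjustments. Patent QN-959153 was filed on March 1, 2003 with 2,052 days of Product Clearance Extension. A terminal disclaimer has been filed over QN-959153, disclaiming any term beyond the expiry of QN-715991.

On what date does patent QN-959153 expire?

April 7, 2018

Natural term of QN-959153:
  Base: filing + 17 years → 1 March 2020.
  Product Clearance Extension: +2052 days → 13 October 2025.
Expiry of referenced patent QN-715991:
  Base: filing + 17 years → 7 April 2018.
Terminal disclaimer: QN-959153 expires on the earlier of 13 October 2025 and 7 April 2018.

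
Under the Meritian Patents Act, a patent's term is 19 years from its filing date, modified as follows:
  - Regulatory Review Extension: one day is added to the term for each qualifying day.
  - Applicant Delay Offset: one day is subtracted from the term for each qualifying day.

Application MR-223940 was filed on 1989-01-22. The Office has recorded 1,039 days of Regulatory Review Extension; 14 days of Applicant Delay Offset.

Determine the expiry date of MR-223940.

2010-11-12

Base term: filing date + 19 years → 22 January 2008.
Regulatory Review Extension: +1039 days → 26 November 2010.
Applicant Delay Offset: −14 days → 12 November 2010.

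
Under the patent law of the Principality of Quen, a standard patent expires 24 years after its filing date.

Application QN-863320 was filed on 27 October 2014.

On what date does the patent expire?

Filing date + 24 years → 27 October 2038.

2038-10-27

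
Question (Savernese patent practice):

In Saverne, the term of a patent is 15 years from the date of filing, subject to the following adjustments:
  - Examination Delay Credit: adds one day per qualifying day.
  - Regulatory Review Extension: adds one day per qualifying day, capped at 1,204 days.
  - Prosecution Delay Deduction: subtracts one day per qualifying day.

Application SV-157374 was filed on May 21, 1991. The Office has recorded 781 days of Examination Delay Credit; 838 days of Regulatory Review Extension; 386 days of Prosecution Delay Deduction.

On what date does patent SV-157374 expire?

Base term: filing date + 15 years → 21 May 2006.
Examination Delay Credit: +781 days → 10 July 2008.
Regulatory Review Extension: 838 days (within the 1204-day cap) → +838 days → 26 October 2010.
Prosecution Delay Deduction: −386 days → 5 October 2009.

2009-10-05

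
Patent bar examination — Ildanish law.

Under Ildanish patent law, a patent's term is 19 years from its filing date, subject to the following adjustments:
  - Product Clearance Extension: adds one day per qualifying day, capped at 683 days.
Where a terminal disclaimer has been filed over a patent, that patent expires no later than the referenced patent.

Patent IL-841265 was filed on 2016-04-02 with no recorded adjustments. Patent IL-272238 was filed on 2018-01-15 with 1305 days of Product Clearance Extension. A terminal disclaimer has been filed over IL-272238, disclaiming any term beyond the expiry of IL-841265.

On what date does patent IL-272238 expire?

Natural term of IL-272238:
  Base: filing + 19 years → 15 January 2037.
  Product Clearance Extension: 1305 days claimed exceeds the 683-day cap, so +683 days → 29 November 2038.
Expiry of referenced patent IL-841265:
  Base: filing + 19 years → 2 April 2035.
Terminal disclaimer: IL-272238 expires on the earlier of 29 November 2038 and 2 April 2035.

April 2, 2035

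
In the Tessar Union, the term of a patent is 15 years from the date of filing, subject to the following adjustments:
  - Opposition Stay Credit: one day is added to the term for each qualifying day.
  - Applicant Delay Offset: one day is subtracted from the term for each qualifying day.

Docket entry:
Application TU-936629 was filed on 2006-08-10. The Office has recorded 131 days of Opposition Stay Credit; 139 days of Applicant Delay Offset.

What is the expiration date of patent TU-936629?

August 2, 2021

Base term: filing date + 15 years → 10 August 2021.
Opposition Stay Credit: +131 days → 19 December 2021.
Applicant Delay Offset: −139 days → 2 August 2021.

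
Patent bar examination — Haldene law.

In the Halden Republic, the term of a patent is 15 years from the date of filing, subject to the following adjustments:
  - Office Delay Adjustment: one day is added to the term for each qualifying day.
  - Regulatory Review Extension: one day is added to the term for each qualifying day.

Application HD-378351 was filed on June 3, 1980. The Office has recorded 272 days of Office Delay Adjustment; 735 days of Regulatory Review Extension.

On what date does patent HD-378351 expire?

1998-03-06

Base term: filing date + 15 years → 3 June 1995.
Office Delay Adjustment: +272 days → 1 March 1996.
Regulatory Review Extension: +735 days → 6 March 1998.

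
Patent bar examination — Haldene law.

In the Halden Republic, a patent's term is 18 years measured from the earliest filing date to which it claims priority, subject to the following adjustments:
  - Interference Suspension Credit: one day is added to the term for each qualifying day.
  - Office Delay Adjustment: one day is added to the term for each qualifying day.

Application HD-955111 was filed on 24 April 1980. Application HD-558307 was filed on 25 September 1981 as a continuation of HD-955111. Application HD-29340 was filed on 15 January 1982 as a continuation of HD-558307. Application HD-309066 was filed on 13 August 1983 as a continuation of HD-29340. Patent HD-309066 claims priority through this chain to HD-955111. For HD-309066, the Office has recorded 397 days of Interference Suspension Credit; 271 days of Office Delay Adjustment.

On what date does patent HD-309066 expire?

Earliest priority filing: 24 April 1980.
Base term: 24 April 1980 + 18 years → 24 April 1998.
Interference Suspension Credit: +397 days → 26 May 1999.
Office Delay Adjustment: +271 days → 21 February 2000.

2000-02-21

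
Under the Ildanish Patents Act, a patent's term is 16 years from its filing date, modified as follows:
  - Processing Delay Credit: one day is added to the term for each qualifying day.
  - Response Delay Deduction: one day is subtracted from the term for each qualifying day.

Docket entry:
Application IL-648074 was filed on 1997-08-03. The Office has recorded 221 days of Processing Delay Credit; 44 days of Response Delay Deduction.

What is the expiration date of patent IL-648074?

Base term: filing date + 16 years → 3 August 2013.
Processing Delay Credit: +221 days → 12 March 2014.
Response Delay Deduction: −44 days → 27 January 2014.

January 27, 2014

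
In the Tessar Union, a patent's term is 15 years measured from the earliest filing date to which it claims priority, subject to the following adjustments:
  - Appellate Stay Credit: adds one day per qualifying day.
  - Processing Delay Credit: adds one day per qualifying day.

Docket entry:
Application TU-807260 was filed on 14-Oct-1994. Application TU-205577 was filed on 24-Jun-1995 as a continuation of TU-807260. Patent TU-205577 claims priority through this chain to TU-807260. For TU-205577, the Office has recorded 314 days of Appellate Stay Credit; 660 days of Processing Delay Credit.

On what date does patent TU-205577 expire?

2012-06-14

Earliest priority filing: 14 October 1994.
Base term: 14 October 1994 + 15 years → 14 October 2009.
Appellate Stay Credit: +314 days → 24 August 2010.
Processing Delay Credit: +660 days → 14 June 2012.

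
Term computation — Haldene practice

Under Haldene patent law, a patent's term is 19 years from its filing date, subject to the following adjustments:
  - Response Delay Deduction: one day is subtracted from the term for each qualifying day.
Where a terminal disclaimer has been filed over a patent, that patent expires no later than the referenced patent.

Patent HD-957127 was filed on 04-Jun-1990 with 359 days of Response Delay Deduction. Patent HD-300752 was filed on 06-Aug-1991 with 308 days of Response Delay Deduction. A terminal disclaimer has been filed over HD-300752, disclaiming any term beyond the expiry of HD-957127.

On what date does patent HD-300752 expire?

June 10, 2008

Natural term of HD-300752:
  Base: filing + 19 years → 6 August 2010.
  Response Delay Deduction: −308 days → 2 October 2009.
Expiry of referenced patent HD-957127:
  Base: filing + 19 years → 4 June 2009.
  Response Delay Deduction: −359 days → 10 June 2008.
Terminal disclaimer: HD-300752 expires on the earlier of 2 October 2009 and 10 June 2008.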